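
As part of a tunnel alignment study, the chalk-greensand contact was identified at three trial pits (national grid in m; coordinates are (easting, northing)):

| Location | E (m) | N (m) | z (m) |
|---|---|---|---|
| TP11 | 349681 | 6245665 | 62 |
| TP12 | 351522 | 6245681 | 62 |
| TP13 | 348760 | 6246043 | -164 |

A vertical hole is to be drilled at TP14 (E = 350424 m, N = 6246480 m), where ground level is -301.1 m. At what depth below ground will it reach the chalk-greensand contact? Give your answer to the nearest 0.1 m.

Let the plane be z = a·E + b·N + c.
TP12−TP11: 1841a + 16b = 0;  TP13−TP11: −921a + 378b = −226.
Solving gives a = 0.005088414, b = −0.585485637.
Then c = 62 − a·349681 − b·6245665 = 3655029.83.
At (350424, 6246480): z_contact = 1783.10 − 3657224.32 + 3655029.83 = -411.39 m.
Depth below ground = -301.1 − (-411.39) = 110.3 m.

110.3 m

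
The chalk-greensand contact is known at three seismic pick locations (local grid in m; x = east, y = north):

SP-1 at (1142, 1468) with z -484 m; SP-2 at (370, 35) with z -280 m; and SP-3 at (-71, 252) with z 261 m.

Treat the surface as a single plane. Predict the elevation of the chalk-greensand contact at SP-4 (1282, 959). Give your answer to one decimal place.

-836.1 m

Two edge vectors: SP-1→SP-2 = (-772, -1433, 204), SP-1→SP-3 = (-1213, -1216, 745).
Normal n = (SP-1→SP-2) × (SP-1→SP-3) = (-819521, 327688, -799477).
So ∂z/∂x = −n_x/n_z = −1.025071 and ∂z/∂y = −n_y/n_z = 0.409878.
Intercept c from SP-1: -484 + 1170.63 − 601.70 = 84.93.
At (1282, 959): z = −1314.1 + 393.1 + 84.93 = -836.1 m.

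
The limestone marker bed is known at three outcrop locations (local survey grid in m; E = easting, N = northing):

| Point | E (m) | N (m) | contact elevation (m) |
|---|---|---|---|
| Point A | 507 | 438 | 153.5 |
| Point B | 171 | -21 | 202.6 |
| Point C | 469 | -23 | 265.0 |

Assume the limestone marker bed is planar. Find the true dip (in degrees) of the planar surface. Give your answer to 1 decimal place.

Two edge vectors: Point A→Point B = (-336, -459, 49.1), Point A→Point C = (-38, -461, 111.5).
Normal n = (Point A→Point B) × (Point A→Point C) = (-28543.4, 35598.2, 137454).
So ∂z/∂E = −n_x/n_z = 0.20766 and ∂z/∂N = −n_y/n_z = −0.25898.
Gradient magnitude |∇z| = √(a² + b²) = √(0.04312 + 0.06707) = 0.33195.
True dip = arctan(0.33195) = 18.4°, dipping toward NW (azimuth ≈ 321°).

18.4°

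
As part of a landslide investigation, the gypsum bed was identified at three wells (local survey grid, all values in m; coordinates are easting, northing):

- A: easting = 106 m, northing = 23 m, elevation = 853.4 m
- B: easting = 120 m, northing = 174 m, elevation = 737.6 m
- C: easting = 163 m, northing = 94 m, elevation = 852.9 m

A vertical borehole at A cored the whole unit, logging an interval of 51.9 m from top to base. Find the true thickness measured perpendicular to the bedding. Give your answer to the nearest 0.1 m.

Two edge vectors: A→B = (14, 151, -115.8), A→C = (57, 71, -0.5).
Normal n = (A→B) × (A→C) = (8146.3, -6593.6, -7613).
So ∂z/∂easting = −n_x/n_z = 1.07005 and ∂z/∂northing = −n_y/n_z = −0.86610.
|∇z| = √(a²+b²) = 1.37664, so dip δ = arctan(1.37664) = 54.01°.
True thickness = vertical thickness × cos δ = 51.9 × cos 54.01° = 30.5 m.

30.5 m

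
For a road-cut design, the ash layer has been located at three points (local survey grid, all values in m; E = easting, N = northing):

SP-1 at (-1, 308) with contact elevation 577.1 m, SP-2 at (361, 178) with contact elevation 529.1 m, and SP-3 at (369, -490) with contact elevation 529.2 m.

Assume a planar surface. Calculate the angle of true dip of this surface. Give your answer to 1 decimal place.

7.6°

Let the plane be z = a·E + b·N + c.
SP-2−SP-1: 362a − 130b = −48;  SP-3−SP-1: 370a − 798b = −47.9.
Solving gives a = −0.13322, b = −0.00175.
Gradient magnitude |∇z| = √(a² + b²) = √(0.01775 + 0.00000) = 0.13323.
True dip = arctan(0.13323) = 7.6°, dipping toward E (azimuth ≈ 089°).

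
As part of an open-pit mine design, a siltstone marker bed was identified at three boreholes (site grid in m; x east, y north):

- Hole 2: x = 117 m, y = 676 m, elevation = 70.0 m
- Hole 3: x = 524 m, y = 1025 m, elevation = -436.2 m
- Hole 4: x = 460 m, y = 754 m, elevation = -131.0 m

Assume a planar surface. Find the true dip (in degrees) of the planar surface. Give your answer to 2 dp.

47.74°

Let the plane be z = a·x + b·y + c.
Hole 3−Hole 2: 407a + 349b = −506.2;  Hole 4−Hole 2: 343a + 78b = −201.
Solving gives a = −0.34862, b = −1.04387.
Gradient magnitude |∇z| = √(a² + b²) = √(0.12154 + 1.08966) = 1.10054.
True dip = arctan(1.10054) = 47.74°, dipping toward NNE (azimuth ≈ 018°).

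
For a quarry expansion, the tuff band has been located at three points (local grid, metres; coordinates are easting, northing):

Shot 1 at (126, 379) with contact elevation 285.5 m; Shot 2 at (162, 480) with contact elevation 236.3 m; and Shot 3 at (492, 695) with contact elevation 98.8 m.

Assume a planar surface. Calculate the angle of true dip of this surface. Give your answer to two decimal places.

24.68°

Two edge vectors: Shot 1→Shot 2 = (36, 101, -49.2), Shot 1→Shot 3 = (366, 316, -186.7).
Normal n = (Shot 1→Shot 2) × (Shot 1→Shot 3) = (-3309.5, -11286, -25590).
So ∂z/∂easting = −n_x/n_z = −0.12933 and ∂z/∂northing = −n_y/n_z = −0.44103.
Gradient magnitude |∇z| = √(a² + b²) = √(0.01673 + 0.19451) = 0.45960.
True dip = arctan(0.45960) = 24.68°, dipping toward NNE (azimuth ≈ 016°).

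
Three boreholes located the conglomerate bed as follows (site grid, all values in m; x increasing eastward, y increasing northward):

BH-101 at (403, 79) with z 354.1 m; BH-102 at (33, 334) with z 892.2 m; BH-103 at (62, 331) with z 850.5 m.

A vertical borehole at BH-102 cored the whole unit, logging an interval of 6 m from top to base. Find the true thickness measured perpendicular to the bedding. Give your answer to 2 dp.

3.43 m

Let the plane be z = a·x + b·y + c.
BH-102−BH-101: −370a + 255b = 538.1;  BH-103−BH-101: −341a + 252b = 496.4.
Solving gives a = −1.43504, b = 0.02799.
|∇z| = √(a²+b²) = 1.43531, so dip δ = arctan(1.43531) = 55.13°.
True thickness = vertical thickness × cos δ = 6 × cos 55.13° = 3.43 m.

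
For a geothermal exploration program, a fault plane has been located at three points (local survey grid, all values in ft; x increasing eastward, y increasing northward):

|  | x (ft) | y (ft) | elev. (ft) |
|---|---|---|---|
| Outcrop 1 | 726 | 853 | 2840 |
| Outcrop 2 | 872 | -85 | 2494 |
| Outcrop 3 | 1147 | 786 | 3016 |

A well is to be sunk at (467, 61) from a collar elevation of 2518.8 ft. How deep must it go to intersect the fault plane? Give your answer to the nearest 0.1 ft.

157.8 ft

Let the plane be z = a·x + b·y + c.
Outcrop 2−Outcrop 1: 146a − 938b = −346;  Outcrop 3−Outcrop 1: 421a − 67b = 176.
Solving gives a = 0.488866, b = 0.444962.
Then c = 2840 − a·726 − b·853 = 2105.53.
At (467, 61): z_contact = 228.30 + 27.14 + 2105.53 = 2360.97 ft.
Depth below ground = 2518.8 − 2360.97 = 157.8 ft.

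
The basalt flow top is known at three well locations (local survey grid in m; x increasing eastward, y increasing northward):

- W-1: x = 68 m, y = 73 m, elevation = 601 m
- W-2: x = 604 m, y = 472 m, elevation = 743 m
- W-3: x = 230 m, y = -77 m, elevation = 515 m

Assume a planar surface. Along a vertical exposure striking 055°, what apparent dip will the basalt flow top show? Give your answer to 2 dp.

Two edge vectors: W-1→W-2 = (536, 399, 142), W-1→W-3 = (162, -150, -86).
Normal n = (W-1→W-2) × (W-1→W-3) = (-13014, 69100, -145038).
So ∂z/∂x = −n_x/n_z = −0.08973 and ∂z/∂y = −n_y/n_z = 0.47643.
Unit vector along 055° is (sin 55°, cos 55°) = (0.8192, 0.5736).
Slope in that direction = a·(0.8192) + b·(0.5736) = 0.19977.
Apparent dip = arctan|0.19977| = 11.30° (true dip is 25.9°, so apparent ≤ true as expected).

11.30°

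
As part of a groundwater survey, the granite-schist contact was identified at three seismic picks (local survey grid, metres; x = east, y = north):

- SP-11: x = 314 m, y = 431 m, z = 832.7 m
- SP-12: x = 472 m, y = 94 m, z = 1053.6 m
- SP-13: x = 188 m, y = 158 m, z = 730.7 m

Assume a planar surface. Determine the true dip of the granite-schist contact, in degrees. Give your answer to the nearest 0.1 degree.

Two edge vectors: SP-11→SP-12 = (158, -337, 220.9), SP-11→SP-13 = (-126, -273, -102).
Normal n = (SP-11→SP-12) × (SP-11→SP-13) = (94679.7, -11717.4, -85596).
So ∂z/∂x = −n_x/n_z = 1.10612 and ∂z/∂y = −n_y/n_z = −0.13689.
Gradient magnitude |∇z| = √(a² + b²) = √(1.22351 + 0.01874) = 1.11456.
True dip = arctan(1.11456) = 48.1°, dipping toward W (azimuth ≈ 277°).

48.1°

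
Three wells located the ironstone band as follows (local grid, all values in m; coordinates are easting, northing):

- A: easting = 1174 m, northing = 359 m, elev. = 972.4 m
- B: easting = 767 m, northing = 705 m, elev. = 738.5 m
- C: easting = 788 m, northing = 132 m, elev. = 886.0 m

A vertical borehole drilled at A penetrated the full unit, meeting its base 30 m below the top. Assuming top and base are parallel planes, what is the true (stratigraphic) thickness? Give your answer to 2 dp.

27.45 m

Let the plane be z = a·easting + b·northing + c.
B−A: −407a + 346b = −233.9;  C−A: −386a − 227b = −86.4.
Solving gives a = 0.36730, b = −0.24396.
|∇z| = √(a²+b²) = 0.44094, so dip δ = arctan(0.44094) = 23.79°.
True thickness = vertical thickness × cos δ = 30 × cos 23.79° = 27.45 m.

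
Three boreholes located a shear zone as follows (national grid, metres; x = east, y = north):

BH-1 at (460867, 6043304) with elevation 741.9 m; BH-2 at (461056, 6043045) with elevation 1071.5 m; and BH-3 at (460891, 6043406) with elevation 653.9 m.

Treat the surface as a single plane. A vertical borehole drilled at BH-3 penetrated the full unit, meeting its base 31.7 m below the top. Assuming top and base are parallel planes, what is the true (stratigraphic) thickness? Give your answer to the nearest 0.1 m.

21.8 m

Two edge vectors: BH-1→BH-2 = (189, -259, 329.6), BH-1→BH-3 = (24, 102, -88).
Normal n = (BH-1→BH-2) × (BH-1→BH-3) = (-10827.2, 24542.4, 25494).
So ∂z/∂x = −n_x/n_z = 0.42470 and ∂z/∂y = −n_y/n_z = −0.96267.
|∇z| = √(a²+b²) = 1.05219, so dip δ = arctan(1.05219) = 46.46°.
True thickness = vertical thickness × cos δ = 31.7 × cos 46.46° = 21.8 m.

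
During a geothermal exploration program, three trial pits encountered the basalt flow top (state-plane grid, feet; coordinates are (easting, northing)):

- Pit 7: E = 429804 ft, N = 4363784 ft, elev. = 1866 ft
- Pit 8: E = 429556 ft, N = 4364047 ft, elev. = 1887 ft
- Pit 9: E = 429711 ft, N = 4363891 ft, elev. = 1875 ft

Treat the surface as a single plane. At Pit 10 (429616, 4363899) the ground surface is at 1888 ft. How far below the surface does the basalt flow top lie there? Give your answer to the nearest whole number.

17 ft

Let the plane be z = a·E + b·N + c.
Pit 8−Pit 7: −248a + 263b = 21;  Pit 9−Pit 7: −93a + 107b = 9.
Solving gives a = 0.05777564, b = 0.13432836.
Then c = 1866 − a·429804 − b·4363784 = −609146.14.
At (429616, 4363899): z_contact = 24821.3 + 586195.4 − 609146.14 = 1870.6 ft.
Depth below ground = 1888 − 1870.6 = 17 ft.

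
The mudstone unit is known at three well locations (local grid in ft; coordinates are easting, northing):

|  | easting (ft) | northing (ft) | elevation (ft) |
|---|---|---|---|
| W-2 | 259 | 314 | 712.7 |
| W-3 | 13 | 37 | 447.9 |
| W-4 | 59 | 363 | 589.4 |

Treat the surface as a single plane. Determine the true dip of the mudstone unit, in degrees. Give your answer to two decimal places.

Let the plane be z = a·easting + b·northing + c.
W-3−W-2: −246a − 277b = −264.8;  W-4−W-2: −200a + 49b = −123.3.
Solving gives a = 0.69869, b = 0.33546.
Gradient magnitude |∇z| = √(a² + b²) = √(0.48816 + 0.11253) = 0.77505.
True dip = arctan(0.77505) = 37.78°, dipping toward WSW (azimuth ≈ 244°).

37.78°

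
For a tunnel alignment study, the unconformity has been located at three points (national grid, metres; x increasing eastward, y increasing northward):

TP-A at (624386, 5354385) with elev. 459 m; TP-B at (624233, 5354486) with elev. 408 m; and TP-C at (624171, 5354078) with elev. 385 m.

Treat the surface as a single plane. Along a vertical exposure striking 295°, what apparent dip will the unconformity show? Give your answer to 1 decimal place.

16.9°

Let the plane be z = a·x + b·y + c.
TP-B−TP-A: −153a + 101b = −51;  TP-C−TP-A: −215a − 307b = −74.
Solving gives a = 0.33676, b = 0.00520.
Unit vector along 295° is (sin 295°, cos 295°) = (-0.9063, 0.4226).
Slope in that direction = a·(-0.9063) + b·(0.4226) = −0.30302.
Apparent dip = arctan|0.30302| = 16.9° (true dip is 18.6°, so apparent ≤ true as expected).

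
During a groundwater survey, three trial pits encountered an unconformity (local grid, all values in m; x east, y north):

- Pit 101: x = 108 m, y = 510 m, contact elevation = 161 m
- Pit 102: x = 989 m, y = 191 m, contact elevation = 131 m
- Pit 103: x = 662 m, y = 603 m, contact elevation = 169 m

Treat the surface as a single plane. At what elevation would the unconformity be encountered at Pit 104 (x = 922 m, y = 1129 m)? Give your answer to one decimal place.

Two edge vectors: Pit 101→Pit 102 = (881, -319, -30), Pit 101→Pit 103 = (554, 93, 8).
Normal n = (Pit 101→Pit 102) × (Pit 101→Pit 103) = (238, -23668, 258659).
So ∂z/∂x = −n_x/n_z = −0.000920 and ∂z/∂y = −n_y/n_z = 0.091503.
Intercept c from Pit 101: 161 + 0.10 − 46.67 = 114.43.
At (922, 1129): z = −0.8 + 103.3 + 114.43 = 216.9 m.

216.9 m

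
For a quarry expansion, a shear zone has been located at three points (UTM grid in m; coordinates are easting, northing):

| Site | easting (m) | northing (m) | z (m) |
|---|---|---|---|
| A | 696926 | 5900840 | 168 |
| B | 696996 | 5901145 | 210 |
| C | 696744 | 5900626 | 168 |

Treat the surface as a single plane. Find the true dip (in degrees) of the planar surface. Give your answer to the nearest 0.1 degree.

Two edge vectors: A→B = (70, 305, 42), A→C = (-182, -214, 0).
Normal n = (A→B) × (A→C) = (8988, -7644, 40530).
So ∂z/∂easting = −n_x/n_z = −0.22176 and ∂z/∂northing = −n_y/n_z = 0.18860.
Gradient magnitude |∇z| = √(a² + b²) = √(0.04918 + 0.03557) = 0.29112.
True dip = arctan(0.29112) = 16.2°, dipping toward SE (azimuth ≈ 130°).

16.2°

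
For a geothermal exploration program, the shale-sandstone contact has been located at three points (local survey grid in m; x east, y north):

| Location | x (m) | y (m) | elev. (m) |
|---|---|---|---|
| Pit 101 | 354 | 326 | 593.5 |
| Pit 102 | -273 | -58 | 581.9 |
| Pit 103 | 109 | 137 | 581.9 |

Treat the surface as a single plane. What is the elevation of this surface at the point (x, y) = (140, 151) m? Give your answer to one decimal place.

Two edge vectors: Pit 101→Pit 102 = (-627, -384, -11.6), Pit 101→Pit 103 = (-245, -189, -11.6).
Normal n = (Pit 101→Pit 102) × (Pit 101→Pit 103) = (2262, -4431.2, 24423).
So ∂z/∂x = −n_x/n_z = −0.09262 and ∂z/∂y = −n_y/n_z = 0.18144.
Intercept c from Pit 101: 593.5 + 32.79 − 59.15 = 567.14.
At (140, 151): z = −13.0 + 27.4 + 567.14 = 581.6 m.

581.6 m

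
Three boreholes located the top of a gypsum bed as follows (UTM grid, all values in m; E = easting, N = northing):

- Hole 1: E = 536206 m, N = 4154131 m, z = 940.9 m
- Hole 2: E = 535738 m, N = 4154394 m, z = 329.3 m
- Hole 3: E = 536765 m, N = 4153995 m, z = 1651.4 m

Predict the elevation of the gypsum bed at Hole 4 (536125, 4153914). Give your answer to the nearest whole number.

Two edge vectors: Hole 1→Hole 2 = (-468, 263, -611.6), Hole 1→Hole 3 = (559, -136, 710.5).
Normal n = (Hole 1→Hole 2) × (Hole 1→Hole 3) = (103683.9, -9370.4, -83369).
So ∂z/∂E = −n_x/n_z = 1.24367451 and ∂z/∂N = −n_y/n_z = −0.11239669.
Intercept c from Hole 1: 940.9 − 666865.73 + 466910.59 = −199014.24.
At (536125, 4153914): z = 666765.0 − 466886.2 − 199014.24 = 864.6 m.

865 m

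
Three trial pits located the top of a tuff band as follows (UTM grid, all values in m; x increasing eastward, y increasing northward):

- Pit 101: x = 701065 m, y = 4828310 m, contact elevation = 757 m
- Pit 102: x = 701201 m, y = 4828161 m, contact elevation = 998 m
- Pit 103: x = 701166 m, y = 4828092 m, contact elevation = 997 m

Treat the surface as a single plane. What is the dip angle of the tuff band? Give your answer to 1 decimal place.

Two edge vectors: Pit 101→Pit 102 = (136, -149, 241), Pit 101→Pit 103 = (101, -218, 240).
Normal n = (Pit 101→Pit 102) × (Pit 101→Pit 103) = (16778, -8299, -14599).
So ∂z/∂x = −n_x/n_z = 1.14926 and ∂z/∂y = −n_y/n_z = −0.56846.
Gradient magnitude |∇z| = √(a² + b²) = √(1.32079 + 0.32315) = 1.28216.
True dip = arctan(1.28216) = 52.0°, dipping toward WNW (azimuth ≈ 296°).

52.0°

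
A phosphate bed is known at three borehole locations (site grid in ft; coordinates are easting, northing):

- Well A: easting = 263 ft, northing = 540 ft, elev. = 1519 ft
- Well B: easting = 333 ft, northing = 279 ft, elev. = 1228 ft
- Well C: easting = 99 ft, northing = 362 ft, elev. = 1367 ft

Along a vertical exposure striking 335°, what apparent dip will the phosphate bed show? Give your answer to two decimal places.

Let the plane be z = a·easting + b·northing + c.
Well B−Well A: 70a − 261b = −291;  Well C−Well A: −164a − 178b = −152.
Solving gives a = −0.21942, b = 1.05609.
Unit vector along 335° is (sin 335°, cos 335°) = (-0.4226, 0.9063).
Slope in that direction = a·(-0.4226) + b·(0.9063) = 1.04988.
Apparent dip = arctan|1.04988| = 46.39° (true dip is 47.2°, so apparent ≤ true as expected).

46.39°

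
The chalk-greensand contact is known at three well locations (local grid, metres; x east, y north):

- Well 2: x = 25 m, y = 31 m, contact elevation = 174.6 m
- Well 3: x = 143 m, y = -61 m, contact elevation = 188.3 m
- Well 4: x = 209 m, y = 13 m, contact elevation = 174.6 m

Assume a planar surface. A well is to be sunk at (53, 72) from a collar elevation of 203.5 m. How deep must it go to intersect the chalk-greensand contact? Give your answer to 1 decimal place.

36.3 m

Let the plane be z = a·x + b·y + c.
Well 3−Well 2: 118a − 92b = 13.7;  Well 4−Well 2: 184a − 18b = 0.
Solving gives a = −0.01666, b = −0.17028.
Then c = 174.6 − a·25 − b·31 = 180.30.
At (53, 72): z_contact = −0.88 − 12.26 + 180.30 = 167.15 m.
Depth below ground = 203.5 − 167.15 = 36.3 m.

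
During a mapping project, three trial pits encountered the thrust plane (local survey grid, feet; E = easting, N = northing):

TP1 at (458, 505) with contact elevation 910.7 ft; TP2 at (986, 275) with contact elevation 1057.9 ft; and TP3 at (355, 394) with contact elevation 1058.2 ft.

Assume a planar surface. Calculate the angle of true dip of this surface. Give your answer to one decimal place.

Let the plane be z = a·E + b·N + c.
TP2−TP1: 528a − 230b = 147.2;  TP3−TP1: −103a − 111b = 147.5.
Solving gives a = −0.21368, b = −1.13055.
Gradient magnitude |∇z| = √(a² + b²) = √(0.04566 + 1.27813) = 1.15056.
True dip = arctan(1.15056) = 49.0°, dipping toward N (azimuth ≈ 011°).

49.0°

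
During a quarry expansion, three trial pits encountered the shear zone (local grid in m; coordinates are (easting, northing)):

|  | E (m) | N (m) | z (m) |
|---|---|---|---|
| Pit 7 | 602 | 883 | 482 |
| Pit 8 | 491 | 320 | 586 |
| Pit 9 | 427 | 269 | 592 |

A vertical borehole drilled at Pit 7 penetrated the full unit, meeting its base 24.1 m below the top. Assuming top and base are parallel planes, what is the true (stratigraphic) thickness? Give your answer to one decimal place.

23.6 m

Two edge vectors: Pit 7→Pit 8 = (-111, -563, 104), Pit 7→Pit 9 = (-175, -614, 110).
Normal n = (Pit 7→Pit 8) × (Pit 7→Pit 9) = (1926, -5990, -30371).
So ∂z/∂E = −n_x/n_z = 0.06342 and ∂z/∂N = −n_y/n_z = −0.19723.
|∇z| = √(a²+b²) = 0.20717, so dip δ = arctan(0.20717) = 11.70°.
True thickness = vertical thickness × cos δ = 24.1 × cos 11.70° = 23.6 m.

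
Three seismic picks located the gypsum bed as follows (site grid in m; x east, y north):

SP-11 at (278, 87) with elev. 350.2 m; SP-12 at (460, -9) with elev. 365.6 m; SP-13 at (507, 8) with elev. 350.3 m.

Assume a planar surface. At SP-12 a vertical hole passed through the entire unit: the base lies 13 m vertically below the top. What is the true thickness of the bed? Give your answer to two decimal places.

Let the plane be z = a·x + b·y + c.
SP-12−SP-11: 182a − 96b = 15.4;  SP-13−SP-11: 229a − 79b = 0.1.
Solving gives a = −0.15869, b = −0.46127.
|∇z| = √(a²+b²) = 0.48780, so dip δ = arctan(0.48780) = 26.00°.
True thickness = vertical thickness × cos δ = 13 × cos 26.00° = 11.68 m.

11.68 m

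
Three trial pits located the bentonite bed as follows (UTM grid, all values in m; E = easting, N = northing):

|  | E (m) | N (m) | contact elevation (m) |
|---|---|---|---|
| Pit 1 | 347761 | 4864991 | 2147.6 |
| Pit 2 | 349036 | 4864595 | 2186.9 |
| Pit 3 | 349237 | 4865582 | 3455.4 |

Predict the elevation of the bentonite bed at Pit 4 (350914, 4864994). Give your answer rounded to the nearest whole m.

Two edge vectors: Pit 1→Pit 2 = (1275, -396, 39.3), Pit 1→Pit 3 = (1476, 591, 1307.8).
Normal n = (Pit 1→Pit 2) × (Pit 1→Pit 3) = (-541115.1, -1609438.2, 1338021).
So ∂z/∂E = −n_x/n_z = 0.40441450 and ∂z/∂N = −n_y/n_z = 1.20284973.
Intercept c from Pit 1: 2147.6 − 140639.59 − 5851853.12 = −5990345.11.
At (350914, 4864994): z = 141914.7 + 5851856.7 − 5990345.11 = 3426.3 m.

3426 m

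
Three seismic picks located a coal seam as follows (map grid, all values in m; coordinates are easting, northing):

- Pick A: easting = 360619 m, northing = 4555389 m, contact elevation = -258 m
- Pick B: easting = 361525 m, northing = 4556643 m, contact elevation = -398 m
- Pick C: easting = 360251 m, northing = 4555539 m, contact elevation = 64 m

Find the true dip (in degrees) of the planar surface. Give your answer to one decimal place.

Let the plane be z = a·easting + b·northing + c.
Pick B−Pick A: 906a + 1254b = −140;  Pick C−Pick A: −368a + 150b = 322.
Solving gives a = −0.71109, b = 0.40211.
Gradient magnitude |∇z| = √(a² + b²) = √(0.50566 + 0.16170) = 0.81692.
True dip = arctan(0.81692) = 39.2°, dipping toward ESE (azimuth ≈ 119°).

39.2°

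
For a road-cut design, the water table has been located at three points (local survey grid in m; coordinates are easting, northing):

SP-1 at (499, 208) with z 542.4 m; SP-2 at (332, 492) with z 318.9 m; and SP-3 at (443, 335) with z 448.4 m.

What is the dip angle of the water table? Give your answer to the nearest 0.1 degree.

Two edge vectors: SP-1→SP-2 = (-167, 284, -223.5), SP-1→SP-3 = (-56, 127, -94).
Normal n = (SP-1→SP-2) × (SP-1→SP-3) = (1688.5, -3182, -5305).
So ∂z/∂easting = −n_x/n_z = 0.31828 and ∂z/∂northing = −n_y/n_z = −0.59981.
Gradient magnitude |∇z| = √(a² + b²) = √(0.10131 + 0.35977) = 0.67903.
True dip = arctan(0.67903) = 34.2°, dipping toward NNW (azimuth ≈ 332°).

34.2°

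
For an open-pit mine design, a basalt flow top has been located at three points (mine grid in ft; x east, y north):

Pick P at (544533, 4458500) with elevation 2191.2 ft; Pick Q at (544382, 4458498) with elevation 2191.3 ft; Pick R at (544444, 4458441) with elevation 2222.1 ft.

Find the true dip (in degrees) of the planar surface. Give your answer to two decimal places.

Two edge vectors: Pick P→Pick Q = (-151, -2, 0.1), Pick P→Pick R = (-89, -59, 30.9).
Normal n = (Pick P→Pick Q) × (Pick P→Pick R) = (-55.9, 4657, 8731).
So ∂z/∂x = −n_x/n_z = 0.00640 and ∂z/∂y = −n_y/n_z = −0.53339.
Gradient magnitude |∇z| = √(a² + b²) = √(0.00004 + 0.28450) = 0.53343.
True dip = arctan(0.53343) = 28.08°, dipping toward N (azimuth ≈ 359°).

28.08°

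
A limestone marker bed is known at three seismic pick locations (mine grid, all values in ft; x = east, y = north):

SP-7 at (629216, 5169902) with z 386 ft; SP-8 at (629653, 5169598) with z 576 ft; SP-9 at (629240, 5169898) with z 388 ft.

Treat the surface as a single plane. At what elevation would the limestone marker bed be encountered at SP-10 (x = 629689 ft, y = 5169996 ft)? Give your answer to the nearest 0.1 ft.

310.6 ft

Two edge vectors: SP-7→SP-8 = (437, -304, 190), SP-7→SP-9 = (24, -4, 2).
Normal n = (SP-7→SP-8) × (SP-7→SP-9) = (152, 3686, 5548).
So ∂z/∂x = −n_x/n_z = −0.027397260 and ∂z/∂y = −n_y/n_z = −0.664383562.
Intercept c from SP-7: 386 + 17238.79 + 3434797.90 = 3452422.70.
At (629689, 5169996): z = −17251.8 − 3434860.4 + 3452422.70 = 310.6 ft.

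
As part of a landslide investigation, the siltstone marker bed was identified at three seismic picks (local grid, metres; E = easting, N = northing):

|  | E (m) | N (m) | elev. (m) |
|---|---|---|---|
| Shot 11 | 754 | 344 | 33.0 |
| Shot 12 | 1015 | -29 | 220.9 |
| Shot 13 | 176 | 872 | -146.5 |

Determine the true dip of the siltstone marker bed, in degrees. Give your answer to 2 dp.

41.85°

Let the plane be z = a·E + b·N + c.
Shot 12−Shot 11: 261a − 373b = 187.9;  Shot 13−Shot 11: −578a + 528b = −179.5.
Solving gives a = −0.41470, b = −0.79393.
Gradient magnitude |∇z| = √(a² + b²) = √(0.17197 + 0.63033) = 0.89571.
True dip = arctan(0.89571) = 41.85°, dipping toward NNE (azimuth ≈ 028°).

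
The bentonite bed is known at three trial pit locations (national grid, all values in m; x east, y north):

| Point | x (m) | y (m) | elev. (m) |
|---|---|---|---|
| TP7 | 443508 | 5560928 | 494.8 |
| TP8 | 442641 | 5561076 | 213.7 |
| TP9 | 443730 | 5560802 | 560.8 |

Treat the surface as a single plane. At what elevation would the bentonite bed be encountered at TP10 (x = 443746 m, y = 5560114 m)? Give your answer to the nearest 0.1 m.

Two edge vectors: TP7→TP8 = (-867, 148, -281.1), TP7→TP9 = (222, -126, 66).
Normal n = (TP7→TP8) × (TP7→TP9) = (-25650.6, -5182.2, 76386).
So ∂z/∂x = −n_x/n_z = 0.335802372 and ∂z/∂y = −n_y/n_z = 0.067842275.
Intercept c from TP7: 494.8 − 148931.04 − 377266.01 = −525702.24.
At (443746, 5560114): z = 149011.0 + 377210.8 − 525702.24 = 519.5 m.

519.5 m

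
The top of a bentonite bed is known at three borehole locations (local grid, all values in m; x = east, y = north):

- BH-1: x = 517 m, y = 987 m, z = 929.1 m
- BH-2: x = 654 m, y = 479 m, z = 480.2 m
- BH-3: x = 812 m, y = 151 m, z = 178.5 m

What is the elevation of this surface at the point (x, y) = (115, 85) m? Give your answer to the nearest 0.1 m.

Two edge vectors: BH-1→BH-2 = (137, -508, -448.9), BH-1→BH-3 = (295, -836, -750.6).
Normal n = (BH-1→BH-2) × (BH-1→BH-3) = (6024.4, -29593.3, 35328).
So ∂z/∂x = −n_x/n_z = −0.17053 and ∂z/∂y = −n_y/n_z = 0.83767.
Intercept c from BH-1: 929.1 + 88.16 − 826.78 = 190.48.
At (115, 85): z = −19.6 + 71.2 + 190.48 = 242.1 m.

242.1 m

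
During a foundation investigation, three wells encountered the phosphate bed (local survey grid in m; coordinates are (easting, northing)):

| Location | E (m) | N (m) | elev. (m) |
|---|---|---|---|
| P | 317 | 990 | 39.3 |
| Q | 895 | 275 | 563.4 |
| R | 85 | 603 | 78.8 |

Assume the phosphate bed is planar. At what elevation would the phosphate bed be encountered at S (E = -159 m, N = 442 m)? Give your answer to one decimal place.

Two edge vectors: P→Q = (578, -715, 524.1), P→R = (-232, -387, 39.5).
Normal n = (P→Q) × (P→R) = (174584.2, -144422.2, -389566).
So ∂z/∂E = −n_x/n_z = 0.44815 and ∂z/∂N = −n_y/n_z = −0.37073.
Intercept c from P: 39.3 − 142.06 + 367.02 = 264.25.
At (-159, 442): z = −71.3 − 163.9 + 264.25 = 29.1 m.

29.1 m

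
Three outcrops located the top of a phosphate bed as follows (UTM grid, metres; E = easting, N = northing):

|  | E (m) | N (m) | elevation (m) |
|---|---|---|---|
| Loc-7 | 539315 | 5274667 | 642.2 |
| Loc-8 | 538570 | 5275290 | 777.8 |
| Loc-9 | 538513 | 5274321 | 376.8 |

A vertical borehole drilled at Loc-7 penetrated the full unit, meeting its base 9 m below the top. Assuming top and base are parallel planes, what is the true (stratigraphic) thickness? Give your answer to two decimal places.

8.26 m

Let the plane be z = a·E + b·N + c.
Loc-8−Loc-7: −745a + 623b = 135.6;  Loc-9−Loc-7: −802a − 346b = −265.4.
Solving gives a = 0.15636, b = 0.40463.
|∇z| = √(a²+b²) = 0.43379, so dip δ = arctan(0.43379) = 23.45°.
True thickness = vertical thickness × cos δ = 9 × cos 23.45° = 8.26 m.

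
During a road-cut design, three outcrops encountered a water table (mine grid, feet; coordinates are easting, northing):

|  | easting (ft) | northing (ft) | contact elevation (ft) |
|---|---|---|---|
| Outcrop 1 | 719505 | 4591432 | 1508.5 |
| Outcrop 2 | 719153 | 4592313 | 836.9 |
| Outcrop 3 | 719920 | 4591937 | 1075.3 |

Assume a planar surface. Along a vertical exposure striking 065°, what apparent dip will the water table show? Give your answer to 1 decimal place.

22.1°

Two edge vectors: Outcrop 1→Outcrop 2 = (-352, 881, -671.6), Outcrop 1→Outcrop 3 = (415, 505, -433.2).
Normal n = (Outcrop 1→Outcrop 2) × (Outcrop 1→Outcrop 3) = (-42491.2, -431200.4, -543375).
So ∂z/∂easting = −n_x/n_z = −0.07820 and ∂z/∂northing = −n_y/n_z = −0.79356.
Unit vector along 065° is (sin 65°, cos 65°) = (0.9063, 0.4226).
Slope in that direction = a·(0.9063) + b·(0.4226) = −0.40624.
Apparent dip = arctan|0.40624| = 22.1° (true dip is 38.6°, so apparent ≤ true as expected).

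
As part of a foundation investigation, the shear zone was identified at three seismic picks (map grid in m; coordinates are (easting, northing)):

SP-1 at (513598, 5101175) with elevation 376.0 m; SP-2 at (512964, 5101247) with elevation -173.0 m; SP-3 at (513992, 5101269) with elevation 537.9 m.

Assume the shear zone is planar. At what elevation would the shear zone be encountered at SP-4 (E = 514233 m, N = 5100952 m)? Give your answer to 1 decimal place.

1120.8 m

Let the plane be z = a·E + b·N + c.
SP-2−SP-1: −634a + 72b = −549;  SP-3−SP-1: 394a + 94b = 161.9.
Solving gives a = 0.719189669, b = −1.292135419.
Then c = 376 − a·513598 − b·5101175 = 6222410.52.
At (514233, 5100952): z = 369831.1 − 6591120.7 + 6222410.52 = 1120.8 m.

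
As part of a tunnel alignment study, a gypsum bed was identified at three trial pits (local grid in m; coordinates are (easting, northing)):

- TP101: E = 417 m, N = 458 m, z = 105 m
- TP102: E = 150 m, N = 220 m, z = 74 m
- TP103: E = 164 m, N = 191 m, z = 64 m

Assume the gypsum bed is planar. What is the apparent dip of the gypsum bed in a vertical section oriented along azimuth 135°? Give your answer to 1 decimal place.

16.3°

Let the plane be z = a·E + b·N + c.
TP102−TP101: −267a − 238b = −31;  TP103−TP101: −253a − 267b = −41.
Solving gives a = −0.13372, b = 0.28027.
Unit vector along 135° is (sin 135°, cos 135°) = (0.7071, -0.7071).
Slope in that direction = a·(0.7071) + b·(-0.7071) = −0.29274.
Apparent dip = arctan|0.29274| = 16.3° (true dip is 17.3°, so apparent ≤ true as expected).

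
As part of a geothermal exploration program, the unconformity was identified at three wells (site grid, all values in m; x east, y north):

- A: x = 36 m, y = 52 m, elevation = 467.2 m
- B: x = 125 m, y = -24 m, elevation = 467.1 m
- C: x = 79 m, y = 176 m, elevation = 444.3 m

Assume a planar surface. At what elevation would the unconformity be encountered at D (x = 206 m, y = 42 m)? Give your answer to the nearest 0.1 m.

Let the plane be z = a·x + b·y + c.
B−A: 89a − 76b = −0.1;  C−A: 43a + 124b = −22.9.
Solving gives a = −0.12254, b = −0.14218.
Then c = 467.2 − a·36 − b·52 = 479.00.
At (206, 42): z = −25.2 − 6.0 + 479.00 = 447.8 m.

447.8 m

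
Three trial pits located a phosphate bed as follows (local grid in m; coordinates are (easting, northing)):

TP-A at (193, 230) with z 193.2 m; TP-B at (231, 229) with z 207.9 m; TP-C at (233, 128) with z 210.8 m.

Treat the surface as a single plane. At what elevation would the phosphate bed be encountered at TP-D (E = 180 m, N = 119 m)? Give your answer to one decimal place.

Let the plane be z = a·E + b·N + c.
TP-B−TP-A: 38a − 1b = 14.7;  TP-C−TP-A: 40a − 102b = 17.6.
Solving gives a = 0.38629, b = −0.02106.
Then c = 193.2 − a·193 − b·230 = 123.49.
At (180, 119): z = 69.5 − 2.5 + 123.49 = 190.5 m.

190.5 m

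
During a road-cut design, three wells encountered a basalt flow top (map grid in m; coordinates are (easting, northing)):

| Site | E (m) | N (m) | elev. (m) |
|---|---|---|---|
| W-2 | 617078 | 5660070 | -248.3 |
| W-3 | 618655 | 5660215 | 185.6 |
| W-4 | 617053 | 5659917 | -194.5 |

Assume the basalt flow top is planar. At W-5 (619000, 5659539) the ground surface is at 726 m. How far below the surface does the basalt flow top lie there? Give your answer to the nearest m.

Two edge vectors: W-2→W-3 = (1577, 145, 433.9), W-2→W-4 = (-25, -153, 53.8).
Normal n = (W-2→W-3) × (W-2→W-4) = (74187.7, -95690.1, -237656).
So ∂z/∂E = −n_x/n_z = 0.31216422 and ∂z/∂N = −n_y/n_z = −0.40264121.
Intercept c from W-2: -248.3 − 192629.67 + 2278977.45 = 2086099.47.
At (619000, 5659539): z_contact = 193229.7 − 2278763.6 + 2086099.47 = 565.5 m.
Depth below ground = 726 − 565.5 = 161 m.

161 m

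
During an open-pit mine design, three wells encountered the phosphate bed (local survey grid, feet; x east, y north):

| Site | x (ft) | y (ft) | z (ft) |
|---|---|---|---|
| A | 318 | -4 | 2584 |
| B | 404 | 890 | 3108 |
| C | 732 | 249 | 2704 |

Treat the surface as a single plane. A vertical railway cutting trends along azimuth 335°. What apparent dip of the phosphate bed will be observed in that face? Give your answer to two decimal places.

29.61°

Let the plane be z = a·x + b·y + c.
B−A: 86a + 894b = 524;  C−A: 414a + 253b = 120.
Solving gives a = −0.07260, b = 0.59311.
Unit vector along 335° is (sin 335°, cos 335°) = (-0.4226, 0.9063).
Slope in that direction = a·(-0.4226) + b·(0.9063) = 0.56823.
Apparent dip = arctan|0.56823| = 29.61° (true dip is 30.9°, so apparent ≤ true as expected).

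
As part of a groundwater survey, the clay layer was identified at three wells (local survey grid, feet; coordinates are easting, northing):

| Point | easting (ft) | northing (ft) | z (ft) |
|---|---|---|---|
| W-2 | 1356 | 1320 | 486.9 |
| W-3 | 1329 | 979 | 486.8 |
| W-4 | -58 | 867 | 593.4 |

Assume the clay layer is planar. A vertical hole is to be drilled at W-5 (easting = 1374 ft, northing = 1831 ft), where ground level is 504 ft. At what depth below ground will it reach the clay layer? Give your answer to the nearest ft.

15 ft

Two edge vectors: W-2→W-3 = (-27, -341, -0.1), W-2→W-4 = (-1414, -453, 106.5).
Normal n = (W-2→W-3) × (W-2→W-4) = (-36361.8, 3016.9, -469943).
So ∂z/∂easting = −n_x/n_z = −0.07737 and ∂z/∂northing = −n_y/n_z = 0.00642.
Intercept c from W-2: 486.9 + 104.92 − 8.47 = 583.35.
At (1374, 1831): z_contact = −106.3 + 11.8 + 583.35 = 488.8 ft.
Depth below ground = 504 − 488.8 = 15 ft.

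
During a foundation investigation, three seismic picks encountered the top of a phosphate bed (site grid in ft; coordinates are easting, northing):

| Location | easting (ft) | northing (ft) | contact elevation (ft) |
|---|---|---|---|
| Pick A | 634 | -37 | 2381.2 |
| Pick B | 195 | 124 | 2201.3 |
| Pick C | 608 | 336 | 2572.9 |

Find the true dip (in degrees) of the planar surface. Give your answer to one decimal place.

Let the plane be z = a·easting + b·northing + c.
Pick B−Pick A: −439a + 161b = −179.9;  Pick C−Pick A: −26a + 373b = 191.7.
Solving gives a = 0.61397, b = 0.55674.
Gradient magnitude |∇z| = √(a² + b²) = √(0.37696 + 0.30996) = 0.82881.
True dip = arctan(0.82881) = 39.7°, dipping toward SW (azimuth ≈ 228°).

39.7°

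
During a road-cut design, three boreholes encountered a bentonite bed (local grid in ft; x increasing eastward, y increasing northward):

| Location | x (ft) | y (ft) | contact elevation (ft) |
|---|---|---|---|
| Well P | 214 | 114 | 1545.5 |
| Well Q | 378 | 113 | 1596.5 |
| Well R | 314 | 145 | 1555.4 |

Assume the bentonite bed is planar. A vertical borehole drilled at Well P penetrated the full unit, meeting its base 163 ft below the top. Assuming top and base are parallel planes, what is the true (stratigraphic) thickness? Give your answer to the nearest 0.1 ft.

Two edge vectors: Well P→Well Q = (164, -1, 51), Well P→Well R = (100, 31, 9.9).
Normal n = (Well P→Well Q) × (Well P→Well R) = (-1590.9, 3476.4, 5184).
So ∂z/∂x = −n_x/n_z = 0.30689 and ∂z/∂y = −n_y/n_z = −0.67060.
|∇z| = √(a²+b²) = 0.73749, so dip δ = arctan(0.73749) = 36.41°.
True thickness = vertical thickness × cos δ = 163 × cos 36.41° = 131.2 ft.

131.2 ft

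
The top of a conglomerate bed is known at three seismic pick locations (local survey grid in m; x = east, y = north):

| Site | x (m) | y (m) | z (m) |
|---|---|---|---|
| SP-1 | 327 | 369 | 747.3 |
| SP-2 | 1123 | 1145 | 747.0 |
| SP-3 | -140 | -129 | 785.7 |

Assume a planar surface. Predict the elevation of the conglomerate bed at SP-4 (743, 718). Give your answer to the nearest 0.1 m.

Two edge vectors: SP-1→SP-2 = (796, 776, -0.3), SP-1→SP-3 = (-467, -498, 38.4).
Normal n = (SP-1→SP-2) × (SP-1→SP-3) = (29649, -30426.3, -34016).
So ∂z/∂x = −n_x/n_z = 0.871619 and ∂z/∂y = −n_y/n_z = −0.894470.
Intercept c from SP-1: 747.3 − 285.02 + 330.06 = 792.34.
At (743, 718): z = 647.6 − 642.2 + 792.34 = 797.7 m.

797.7 m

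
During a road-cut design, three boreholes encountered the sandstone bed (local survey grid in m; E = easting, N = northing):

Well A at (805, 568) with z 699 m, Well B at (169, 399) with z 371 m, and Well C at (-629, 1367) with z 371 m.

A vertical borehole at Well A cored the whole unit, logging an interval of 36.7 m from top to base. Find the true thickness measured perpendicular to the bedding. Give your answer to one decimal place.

32.2 m

Let the plane be z = a·E + b·N + c.
Well B−Well A: −636a − 169b = −328;  Well C−Well A: −1434a + 799b = −328.
Solving gives a = 0.42305, b = 0.34875.
|∇z| = √(a²+b²) = 0.54827, so dip δ = arctan(0.54827) = 28.73°.
True thickness = vertical thickness × cos δ = 36.7 × cos 28.73° = 32.2 m.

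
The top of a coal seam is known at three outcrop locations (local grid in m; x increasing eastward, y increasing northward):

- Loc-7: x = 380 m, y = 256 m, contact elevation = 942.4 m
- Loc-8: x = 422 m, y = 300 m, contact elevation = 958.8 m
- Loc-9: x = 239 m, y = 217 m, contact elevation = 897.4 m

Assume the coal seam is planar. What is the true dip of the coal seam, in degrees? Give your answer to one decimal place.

17.1°

Two edge vectors: Loc-7→Loc-8 = (42, 44, 16.4), Loc-7→Loc-9 = (-141, -39, -45).
Normal n = (Loc-7→Loc-8) × (Loc-7→Loc-9) = (-1340.4, -422.4, 4566).
So ∂z/∂x = −n_x/n_z = 0.29356 and ∂z/∂y = −n_y/n_z = 0.09251.
Gradient magnitude |∇z| = √(a² + b²) = √(0.08618 + 0.00856) = 0.30779.
True dip = arctan(0.30779) = 17.1°, dipping toward WSW (azimuth ≈ 253°).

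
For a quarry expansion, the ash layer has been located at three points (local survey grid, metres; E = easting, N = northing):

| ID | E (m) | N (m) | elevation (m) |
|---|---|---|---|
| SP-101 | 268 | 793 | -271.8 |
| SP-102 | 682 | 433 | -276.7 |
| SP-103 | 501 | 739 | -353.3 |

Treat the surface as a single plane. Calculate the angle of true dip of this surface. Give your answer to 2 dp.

Two edge vectors: SP-101→SP-102 = (414, -360, -4.9), SP-101→SP-103 = (233, -54, -81.5).
Normal n = (SP-101→SP-102) × (SP-101→SP-103) = (29075.4, 32599.3, 61524).
So ∂z/∂E = −n_x/n_z = −0.47259 and ∂z/∂N = −n_y/n_z = −0.52986.
Gradient magnitude |∇z| = √(a² + b²) = √(0.22334 + 0.28075) = 0.70999.
True dip = arctan(0.70999) = 35.37°, dipping toward NE (azimuth ≈ 042°).

35.37°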